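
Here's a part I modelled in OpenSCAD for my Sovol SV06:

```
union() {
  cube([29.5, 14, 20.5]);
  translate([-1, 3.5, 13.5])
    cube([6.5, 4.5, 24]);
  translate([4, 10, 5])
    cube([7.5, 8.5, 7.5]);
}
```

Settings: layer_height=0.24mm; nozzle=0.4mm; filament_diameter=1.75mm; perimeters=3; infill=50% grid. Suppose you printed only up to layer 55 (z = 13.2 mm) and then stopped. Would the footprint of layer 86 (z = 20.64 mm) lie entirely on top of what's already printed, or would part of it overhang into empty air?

part overhangs

Compare the two slices. At z = 13.2: the cube (footprint 29.5×14) is included at this height (area 413.00 mm²); the cube at (-1, 3.5) is absent (z outside [13.5, 37.5]); the cube at (4, 10) does not reach this height (z outside [5, 12.5]); Merging all regions: only the 29.5×14 cube is present, so the union is just that shape — area = 413.00 mm². At z = 20.64: the cube is absent (z outside [0, 20.5]); the cube at (-1, 3.5) (footprint 6.5×4.5) is included at this height (area 29.25 mm²); the cube at (4, 10) is not intersected at this z (z outside [5, 12.5]); Combining (union): only the 6.5×4.5 cube at (-1, 3.5) is present, so the union is just that shape — area = 29.25 mm². Checking containment: at z = 20.64 the cross-section extends beyond the z = 13.2 cross-section by about 4.50 mm².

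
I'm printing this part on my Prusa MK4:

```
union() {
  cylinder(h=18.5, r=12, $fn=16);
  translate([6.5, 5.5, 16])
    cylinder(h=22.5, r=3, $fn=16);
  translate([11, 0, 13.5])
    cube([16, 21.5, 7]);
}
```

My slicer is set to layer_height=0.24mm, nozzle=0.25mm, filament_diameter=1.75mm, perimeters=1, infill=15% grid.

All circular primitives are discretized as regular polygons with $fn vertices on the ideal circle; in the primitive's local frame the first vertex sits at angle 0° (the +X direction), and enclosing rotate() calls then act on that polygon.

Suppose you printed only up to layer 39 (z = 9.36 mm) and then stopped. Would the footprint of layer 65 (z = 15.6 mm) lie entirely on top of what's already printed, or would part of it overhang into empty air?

Compare the two slices. At z = 9.36: the cylinder: section is a regular 16-gon, circumradius r=12 (area = (16/2)·12.000²·sin(360°/16) = 440.85 mm²); the cylinder at (6.5, 5.5) does not reach this height (z outside [16, 38.5]); the cube at (11, 0) does not reach this height (z outside [13.5, 20.5]); Combining (union): only the r=12 cylinder is present, so the union is just that shape — area = 440.85 mm². At z = 15.6: the r=12 cylinder gives a regular 16-gon of circumradius 12 (constant along its height) (area = (16/2)·12.000²·sin(360°/16) = 440.85 mm²); the cylinder at (6.5, 5.5) does not reach this height (z outside [16, 38.5]); the cube at (11, 0) is present — its section is the full 16×21.5 rectangle (area 344.00 mm²); Combining (union): the regions partially overlap — summed areas 784.85 mm² minus the doubly-counted overlap 2.50 mm² gives 782.35 mm² — area = 782.35 mm². Checking containment: at z = 15.6 the cross-section extends beyond the z = 9.36 cross-section by about 341.50 mm².

part overhangs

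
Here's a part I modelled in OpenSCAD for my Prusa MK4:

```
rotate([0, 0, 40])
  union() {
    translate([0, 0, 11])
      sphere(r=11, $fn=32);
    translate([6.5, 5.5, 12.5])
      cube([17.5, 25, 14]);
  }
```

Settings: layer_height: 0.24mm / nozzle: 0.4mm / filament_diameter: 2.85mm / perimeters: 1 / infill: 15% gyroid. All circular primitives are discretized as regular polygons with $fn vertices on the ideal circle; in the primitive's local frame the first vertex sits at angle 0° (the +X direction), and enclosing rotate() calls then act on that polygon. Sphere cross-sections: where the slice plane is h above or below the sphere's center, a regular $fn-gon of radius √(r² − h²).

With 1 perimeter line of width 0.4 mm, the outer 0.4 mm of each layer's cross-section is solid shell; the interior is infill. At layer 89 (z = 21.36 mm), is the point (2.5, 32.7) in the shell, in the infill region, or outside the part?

infill

At z = 21.36 mm: the sphere: section is a regular 32-gon, circumradius = √(r²−h²) = √(11²−10.36²) = 3.697; the cube at (6.5, 5.5) (footprint 17.5×25) is included at this height; Combining (union): the 2 present regions are separate (no shared area or edge), so areas and boundary lengths simply add and each stays a separate island — 2 connected regions; (rotated 40° about Z; rotation is an isometry so areas/perimeters/island counts are preserved). Overall, the cross-section has 2 separate islands. Undo the 40° rotation: the query point maps to (22.934, 23.443) in the un-rotated model frame. The nearest boundary edge runs (24.00, 30.50)→(24.00, 5.50); distance from the point to it = 1.07 mm. (Shell/infill is judged within the island containing the point — the largest one.) The point is inside the cross-section and 1.07 mm from the nearest boundary — more than the 0.4 mm shell width (1 × 0.4), so it's in the infill interior.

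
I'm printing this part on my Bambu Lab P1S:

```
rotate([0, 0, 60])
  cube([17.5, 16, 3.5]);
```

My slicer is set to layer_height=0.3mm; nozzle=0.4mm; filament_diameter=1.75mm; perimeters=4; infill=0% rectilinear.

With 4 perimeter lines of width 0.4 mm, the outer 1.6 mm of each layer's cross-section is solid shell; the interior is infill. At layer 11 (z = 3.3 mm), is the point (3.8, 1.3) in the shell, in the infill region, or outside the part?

outside

At z = 3.3 mm: the cube is present — its section is the full 17.5×16 rectangle; (whole slice rotated 60° about Z — lengths, areas and connectivity unchanged). Overall, the cross-section is a single solid region. Undo the 60° rotation: the query point maps to (3.026, -2.641) in the un-rotated model frame. The nearest boundary edge runs (0.00, 0.00)→(17.50, 0.00); distance from the point to it = 2.64 mm. The point is not inside any of the regions above, so it lies outside the cross-section (2.64 mm from the nearest boundary).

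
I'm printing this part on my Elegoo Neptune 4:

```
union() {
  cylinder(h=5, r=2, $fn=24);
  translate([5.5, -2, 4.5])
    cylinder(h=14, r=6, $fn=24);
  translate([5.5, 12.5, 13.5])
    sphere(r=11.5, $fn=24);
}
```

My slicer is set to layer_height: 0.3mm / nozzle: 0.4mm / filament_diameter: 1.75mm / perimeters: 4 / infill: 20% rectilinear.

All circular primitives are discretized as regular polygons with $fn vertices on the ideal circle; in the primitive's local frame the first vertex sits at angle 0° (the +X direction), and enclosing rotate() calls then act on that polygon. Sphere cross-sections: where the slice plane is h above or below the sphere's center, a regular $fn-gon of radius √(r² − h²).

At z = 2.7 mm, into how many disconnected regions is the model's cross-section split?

At z = 2.7 mm: the r=2 cylinder contributes a regular 24-gon of circumradius 2; the cylinder at (5.5, -2) is not intersected at this z (z outside [4.5, 18.5]); the sphere at (5.5, 12.5): section is a regular 24-gon, circumradius = √(r²−h²) = √(11.5²−10.8²) = 3.951; Taking the union: the 2 present regions are separate (no shared area or edge), so areas and boundary lengths simply add and each stays a separate island — 2 connected regions. The result has 2 disconnected regions.

2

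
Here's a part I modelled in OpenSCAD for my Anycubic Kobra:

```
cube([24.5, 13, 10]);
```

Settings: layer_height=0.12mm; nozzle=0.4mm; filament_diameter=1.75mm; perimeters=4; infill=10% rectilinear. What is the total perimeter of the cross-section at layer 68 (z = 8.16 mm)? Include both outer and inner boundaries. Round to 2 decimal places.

75.00 mm

At z = 8.16 mm: the 24.5×13 cube contributes its full rectangle (perimeter 75.00 mm). Overall, the cross-section is a single solid region. Total boundary length (outer) = 75.00 mm.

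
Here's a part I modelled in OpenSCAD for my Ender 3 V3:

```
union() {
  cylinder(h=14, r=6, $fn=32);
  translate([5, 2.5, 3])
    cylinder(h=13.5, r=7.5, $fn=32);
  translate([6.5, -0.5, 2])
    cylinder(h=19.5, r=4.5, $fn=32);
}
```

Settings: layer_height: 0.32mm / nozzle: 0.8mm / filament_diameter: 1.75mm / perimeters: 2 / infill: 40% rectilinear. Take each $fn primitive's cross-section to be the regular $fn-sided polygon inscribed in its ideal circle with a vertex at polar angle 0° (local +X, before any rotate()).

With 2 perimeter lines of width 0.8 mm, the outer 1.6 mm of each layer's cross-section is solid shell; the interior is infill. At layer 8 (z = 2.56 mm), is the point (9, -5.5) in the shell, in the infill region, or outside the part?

At z = 2.56 mm: the cylinder: section is a regular 32-gon, circumradius r=6; the cylinder at (5, 2.5) does not reach this height (z outside [3, 16.5]); the r=4.5 cylinder at (6.5, -0.5) contributes a regular 32-gon of circumradius 4.5; Merging all regions: the regions partially overlap (shared area 22.12 mm²), so overlapping operands fuse into one piece — 1 connected region. Overall, the cross-section is a single solid region. The nearest boundary edge runs (9.00, -4.24)→(8.22, -4.66); distance from the point to it = 1.11 mm. The point is not inside any of the regions above, so it lies outside the cross-section (1.11 mm from the nearest boundary).

outside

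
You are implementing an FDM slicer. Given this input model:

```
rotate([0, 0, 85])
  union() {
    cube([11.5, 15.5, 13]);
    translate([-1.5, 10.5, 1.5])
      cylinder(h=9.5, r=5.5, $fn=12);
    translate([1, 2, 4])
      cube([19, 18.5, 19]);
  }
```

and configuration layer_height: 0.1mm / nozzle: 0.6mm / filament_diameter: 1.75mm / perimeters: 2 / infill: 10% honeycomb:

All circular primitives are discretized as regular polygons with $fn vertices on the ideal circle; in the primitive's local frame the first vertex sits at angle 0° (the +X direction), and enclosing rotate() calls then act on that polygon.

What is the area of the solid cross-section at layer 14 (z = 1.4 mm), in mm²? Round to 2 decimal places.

178.25 mm²

At z = 1.4 mm: the cube is present — its section is the full 11.5×15.5 rectangle (area 178.25 mm²); the cylinder at (-1.5, 10.5) is absent (z outside [1.5, 11]); the cube at (1, 2) is not intersected at this z (z outside [4, 23]); Merging all regions: only the 11.5×15.5 cube is present, so the union is just that shape — area = 178.25 mm²; (rotated 85° about Z; rotation is an isometry so areas/perimeters/island counts are preserved). Overall, the cross-section is a single solid region. Net area = 178.25 mm².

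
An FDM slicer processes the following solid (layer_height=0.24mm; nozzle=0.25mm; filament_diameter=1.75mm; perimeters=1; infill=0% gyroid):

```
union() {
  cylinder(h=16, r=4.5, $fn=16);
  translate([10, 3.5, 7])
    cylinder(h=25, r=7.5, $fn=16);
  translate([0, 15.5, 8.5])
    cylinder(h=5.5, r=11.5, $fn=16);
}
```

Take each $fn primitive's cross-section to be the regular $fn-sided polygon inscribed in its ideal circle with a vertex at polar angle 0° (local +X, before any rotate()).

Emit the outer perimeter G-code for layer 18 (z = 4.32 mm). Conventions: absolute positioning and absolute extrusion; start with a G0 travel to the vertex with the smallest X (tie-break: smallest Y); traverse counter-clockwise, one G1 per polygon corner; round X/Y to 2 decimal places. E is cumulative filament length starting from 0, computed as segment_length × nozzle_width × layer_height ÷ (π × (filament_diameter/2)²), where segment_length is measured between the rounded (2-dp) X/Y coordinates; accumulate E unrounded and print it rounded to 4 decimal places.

G0 X-4.50 Y0.00 Z4.32
G1 X-4.16 Y-1.72 E0.0437
G1 X-3.18 Y-3.18 E0.0876
G1 X-1.72 Y-4.16 E0.1315
G1 X0.00 Y-4.50 E0.1752
G1 X1.72 Y-4.16 E0.2189
G1 X3.18 Y-3.18 E0.2628
G1 X4.16 Y-1.72 E0.3067
G1 X4.50 Y0.00 E0.3504
G1 X4.16 Y1.72 E0.3941
G1 X3.18 Y3.18 E0.4380
G1 X1.72 Y4.16 E0.4819
G1 X0.00 Y4.50 E0.5256
G1 X-1.72 Y4.16 E0.5693
G1 X-3.18 Y3.18 E0.6132
G1 X-4.16 Y1.72 E0.6571
G1 X-4.50 Y0.00 E0.7008

At z = 4.32 mm: the r=4.5 cylinder gives a regular 16-gon of circumradius 4.5 (constant along its height); the cylinder at (10, 3.5) does not reach this height (z outside [7, 32]); the cylinder at (0, 15.5) is not intersected at this z (z outside [8.5, 14]); Combining (union): only the r=4.5 cylinder is present, so the union is just that shape — 1 connected region. The outline is a single polygon with 16 vertices. Extrusion per mm of travel: 0.25 × 0.24 / (π × 0.875²) = 0.024945. Accumulating E over each segment gives final E = 0.7008.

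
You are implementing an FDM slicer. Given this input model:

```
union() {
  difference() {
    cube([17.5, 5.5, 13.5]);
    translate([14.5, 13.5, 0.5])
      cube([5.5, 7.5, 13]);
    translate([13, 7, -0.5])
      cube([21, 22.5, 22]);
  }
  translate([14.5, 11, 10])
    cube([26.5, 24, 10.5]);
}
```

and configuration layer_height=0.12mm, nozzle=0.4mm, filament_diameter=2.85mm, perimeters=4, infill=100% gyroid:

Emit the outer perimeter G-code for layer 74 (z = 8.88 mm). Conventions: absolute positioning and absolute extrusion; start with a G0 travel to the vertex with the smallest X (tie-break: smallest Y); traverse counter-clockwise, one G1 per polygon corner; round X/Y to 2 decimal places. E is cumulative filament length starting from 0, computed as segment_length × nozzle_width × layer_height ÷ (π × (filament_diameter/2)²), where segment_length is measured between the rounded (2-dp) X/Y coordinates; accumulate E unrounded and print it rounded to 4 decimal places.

G0 X0.00 Y0.00 Z8.88
G1 X17.50 Y0.00 E0.1317
G1 X17.50 Y5.50 E0.1731
G1 X0.00 Y5.50 E0.3047
G1 X0.00 Y0.00 E0.3461

At z = 8.88 mm: the 17.5×5.5 cube contributes its full rectangle; the cube at (14.5, 13.5) is present — its section is the full 5.5×7.5 rectangle; the cube at (13, 7) (footprint 21×22.5) is included at this height; Subtracting the remaining from the first: starting from the 17.5×5.5 cube, the 5.5×7.5 cube at (14.5, 13.5) misses the remaining region (no effect); the 21×22.5 cube at (13, 7) misses the remaining region (no effect) — 1 connected region; the cube at (14.5, 11) does not reach this height (z outside [10, 20.5]); Combining (union): only that combined region is present, so the union is just that shape — 1 connected region. The outline is a single polygon with 4 vertices. Extrusion per mm of travel: 0.4 × 0.12 / (π × 1.425²) = 0.007524. Accumulating E over each segment gives final E = 0.3461.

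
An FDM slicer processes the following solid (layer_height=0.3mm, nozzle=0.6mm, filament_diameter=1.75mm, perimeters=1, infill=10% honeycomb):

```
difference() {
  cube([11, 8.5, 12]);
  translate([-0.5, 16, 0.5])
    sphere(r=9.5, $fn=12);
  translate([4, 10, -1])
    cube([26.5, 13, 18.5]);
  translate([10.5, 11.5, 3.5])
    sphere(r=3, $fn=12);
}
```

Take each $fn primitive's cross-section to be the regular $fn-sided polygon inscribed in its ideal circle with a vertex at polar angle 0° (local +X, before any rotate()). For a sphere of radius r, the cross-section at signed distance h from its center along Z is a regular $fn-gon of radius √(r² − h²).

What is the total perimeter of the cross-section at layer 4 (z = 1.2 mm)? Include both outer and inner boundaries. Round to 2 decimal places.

At z = 1.2 mm: the 11×8.5 cube contributes its full rectangle (perimeter 39.00 mm); the r=9.5 sphere at (-0.5, 16) contributes a regular 12-gon of circumradius √(9.5²−0.7²) = 9.474 (perimeter = 2·12·9.474·sin(180°/12) = 58.85 mm); the 26.5×13 cube at (4, 10) contributes its full rectangle (perimeter 79.00 mm); the r=3 sphere at (10.5, 11.5) contributes a regular 12-gon of circumradius √(3²−2.3²) = 1.926 (perimeter = 2·12·1.926·sin(180°/12) = 11.96 mm); Taking the first minus the rest: starting from the 11×8.5 cube, the r=9.5 sphere at (-0.5, 16) partially overlaps it — only the 5.64 mm² overlap (of its 269.28 mm²) is removed, clipping the outline; the 26.5×13 cube at (4, 10) misses the remaining region (no effect); the r=3 sphere at (10.5, 11.5) misses the remaining region (no effect) — boundary = 37.60 mm. Overall, the cross-section is a single solid region. Total boundary length (outer) = 37.60 mm.

37.60 mm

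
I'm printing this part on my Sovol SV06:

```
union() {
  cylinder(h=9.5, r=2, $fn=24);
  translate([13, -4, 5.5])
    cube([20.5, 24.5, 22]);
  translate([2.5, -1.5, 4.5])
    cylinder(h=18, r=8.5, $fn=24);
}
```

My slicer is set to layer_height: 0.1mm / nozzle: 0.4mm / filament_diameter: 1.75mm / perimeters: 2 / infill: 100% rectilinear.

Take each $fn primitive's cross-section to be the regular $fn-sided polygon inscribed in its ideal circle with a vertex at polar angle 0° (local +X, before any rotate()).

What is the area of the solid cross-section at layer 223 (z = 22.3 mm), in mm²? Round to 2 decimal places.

At z = 22.3 mm: the cylinder does not reach this height (z outside [0, 9.5]); the 20.5×24.5 cube at (13, -4) contributes its full rectangle (area 502.25 mm²); the cylinder at (2.5, -1.5): section is a regular 24-gon, circumradius r=8.5 (area = (24/2)·8.500²·sin(360°/24) = 224.40 mm²); Taking the union: the 2 present regions are separate (no shared area or edge), so areas and boundary lengths simply add and each stays a separate island — area = 726.65 mm². Overall, the cross-section has 2 separate islands. Net area = 726.65 mm².

726.65 mm²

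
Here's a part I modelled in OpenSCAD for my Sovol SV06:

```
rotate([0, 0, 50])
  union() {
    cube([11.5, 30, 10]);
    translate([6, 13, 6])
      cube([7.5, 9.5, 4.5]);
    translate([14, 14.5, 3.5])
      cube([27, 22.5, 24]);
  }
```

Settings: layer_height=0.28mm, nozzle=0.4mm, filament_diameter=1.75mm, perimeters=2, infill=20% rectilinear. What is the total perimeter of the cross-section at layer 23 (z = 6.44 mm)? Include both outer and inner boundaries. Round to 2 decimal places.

At z = 6.44 mm: the cube (footprint 11.5×30) is included at this height (perimeter 83.00 mm); the cube at (6, 13) (footprint 7.5×9.5) is included at this height (perimeter 34.00 mm); the cube at (14, 14.5) is present — its section is the full 27×22.5 rectangle (perimeter 99.00 mm); Taking the union: the regions partially overlap (shared area 52.25 mm²), so the edge portions inside another operand are dropped and the merged outline is re-measured after clipping — boundary = 186.00 mm; (rotated 50° about Z; rotation is an isometry so areas/perimeters/island counts are preserved). Overall, the cross-section has 2 separate islands. Total boundary length (outer) = 186.00 mm.

186.00 mm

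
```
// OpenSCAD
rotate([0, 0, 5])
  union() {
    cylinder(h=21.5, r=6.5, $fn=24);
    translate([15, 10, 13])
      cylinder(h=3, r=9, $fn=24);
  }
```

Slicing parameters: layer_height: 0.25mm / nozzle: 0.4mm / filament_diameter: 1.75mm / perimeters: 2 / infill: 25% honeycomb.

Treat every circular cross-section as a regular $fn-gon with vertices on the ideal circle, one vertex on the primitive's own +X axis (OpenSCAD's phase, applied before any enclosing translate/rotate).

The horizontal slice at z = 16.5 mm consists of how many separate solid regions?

At z = 16.5 mm: the r=6.5 cylinder contributes a regular 24-gon of circumradius 6.5; the cylinder at (15, 10) is not intersected at this z (z outside [13, 16]); Taking the union: only the r=6.5 cylinder is present, so the union is just that shape — 1 connected region; (rotated 5° about Z; rotation is an isometry so areas/perimeters/island counts are preserved). The result has 1 disconnected region.

1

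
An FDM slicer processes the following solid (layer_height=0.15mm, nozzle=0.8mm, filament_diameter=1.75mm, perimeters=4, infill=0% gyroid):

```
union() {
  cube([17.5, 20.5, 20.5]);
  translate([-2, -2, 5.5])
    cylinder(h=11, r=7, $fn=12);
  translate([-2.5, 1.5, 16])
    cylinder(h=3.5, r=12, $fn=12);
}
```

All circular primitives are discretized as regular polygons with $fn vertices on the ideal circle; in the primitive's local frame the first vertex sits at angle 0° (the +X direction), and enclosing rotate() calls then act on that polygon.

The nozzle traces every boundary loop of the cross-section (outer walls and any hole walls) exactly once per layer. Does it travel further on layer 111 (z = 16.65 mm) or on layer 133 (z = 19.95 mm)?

layer 111 (z = 16.65 mm)

Layer 111 (z = 16.65): the cube (footprint 17.5×20.5) is included at this height (perimeter 76.00 mm); the cylinder at (-2, -2) is not intersected at this z (z outside [5.5, 16.5]); the r=12 cylinder at (-2.5, 1.5) gives a regular 12-gon of circumradius 12 (constant along its height) (perimeter = 2·12·12.000·sin(180°/12) = 74.54 mm); Taking the union: the regions partially overlap (shared area 92.79 mm²), so the edge portions inside another operand are dropped and the merged outline is re-measured after clipping — boundary = 111.01 mm. So its perimeter = 111.01 mm. Layer 133 (z = 19.95): the cube (footprint 17.5×20.5) is included at this height (perimeter 76.00 mm); the cylinder at (-2, -2) does not reach this height (z outside [5.5, 16.5]); the cylinder at (-2.5, 1.5) does not reach this height (z outside [16, 19.5]); Merging all regions: only the 17.5×20.5 cube is present, so the union is just that shape — boundary = 76.00 mm. So its perimeter = 76.00 mm. Layer 111 is larger (111.01 vs 76.00 mm).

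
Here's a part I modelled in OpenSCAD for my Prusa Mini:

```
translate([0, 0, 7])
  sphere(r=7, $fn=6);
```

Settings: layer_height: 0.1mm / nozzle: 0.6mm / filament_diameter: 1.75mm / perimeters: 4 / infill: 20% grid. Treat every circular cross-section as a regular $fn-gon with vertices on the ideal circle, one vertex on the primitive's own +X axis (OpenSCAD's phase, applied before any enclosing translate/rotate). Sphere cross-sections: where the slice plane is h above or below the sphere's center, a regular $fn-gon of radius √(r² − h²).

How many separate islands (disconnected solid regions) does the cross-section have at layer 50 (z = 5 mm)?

1

At z = 5 mm: the sphere: section is a regular 6-gon, circumradius = √(r²−h²) = √(7²−2²) = 6.708. Overall, the cross-section is a single solid region. Island count = 1.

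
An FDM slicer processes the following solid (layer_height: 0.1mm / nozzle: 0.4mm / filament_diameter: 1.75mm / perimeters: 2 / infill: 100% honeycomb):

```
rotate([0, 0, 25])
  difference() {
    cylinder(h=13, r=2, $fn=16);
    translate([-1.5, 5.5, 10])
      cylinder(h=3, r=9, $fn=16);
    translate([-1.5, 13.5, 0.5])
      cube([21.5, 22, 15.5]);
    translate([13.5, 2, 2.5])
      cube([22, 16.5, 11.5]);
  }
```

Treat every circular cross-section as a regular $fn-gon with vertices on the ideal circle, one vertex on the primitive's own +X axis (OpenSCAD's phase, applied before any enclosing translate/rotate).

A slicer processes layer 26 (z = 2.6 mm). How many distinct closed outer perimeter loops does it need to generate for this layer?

At z = 2.6 mm: the r=2 cylinder gives a regular 16-gon of circumradius 2 (constant along its height); the cylinder at (-1.5, 5.5) is not intersected at this z (z outside [10, 13]); the cube at (-1.5, 13.5) (footprint 21.5×22) is included at this height; the cube at (13.5, 2) (footprint 22×16.5) is included at this height; Taking the first minus the rest: starting from the r=2 cylinder, the 21.5×22 cube at (-1.5, 13.5) misses the remaining region (no effect); the 22×16.5 cube at (13.5, 2) misses the remaining region (no effect) — 1 connected region; (whole slice rotated 25° about Z — lengths, areas and connectivity unchanged). The result has 1 disconnected region.

1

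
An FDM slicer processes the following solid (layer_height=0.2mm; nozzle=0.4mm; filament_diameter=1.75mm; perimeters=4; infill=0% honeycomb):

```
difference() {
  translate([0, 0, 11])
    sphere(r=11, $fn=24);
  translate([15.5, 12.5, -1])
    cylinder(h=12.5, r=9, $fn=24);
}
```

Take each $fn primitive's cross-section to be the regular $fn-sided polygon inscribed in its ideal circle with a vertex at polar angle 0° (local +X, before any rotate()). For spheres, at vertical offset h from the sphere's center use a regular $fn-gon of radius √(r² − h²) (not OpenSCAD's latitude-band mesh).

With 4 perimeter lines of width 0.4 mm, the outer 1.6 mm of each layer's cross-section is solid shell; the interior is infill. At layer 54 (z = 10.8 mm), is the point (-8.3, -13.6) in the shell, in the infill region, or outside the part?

At z = 10.8 mm: the r=11 sphere contributes a regular 24-gon of circumradius √(11²−0.2²) = 10.998; the r=9 cylinder at (15.5, 12.5) contributes a regular 24-gon of circumradius 9; Subtracting the remaining from the first: starting from the r=11 sphere, the r=9 cylinder at (15.5, 12.5) misses the remaining region (no effect) — 1 connected region. Overall, the cross-section is a single solid region. The nearest boundary edge runs (-2.85, -10.62)→(-5.50, -9.52); distance from the point to it = 4.95 mm. The point is not inside any of the regions above, so it lies outside the cross-section (4.95 mm from the nearest boundary).

outside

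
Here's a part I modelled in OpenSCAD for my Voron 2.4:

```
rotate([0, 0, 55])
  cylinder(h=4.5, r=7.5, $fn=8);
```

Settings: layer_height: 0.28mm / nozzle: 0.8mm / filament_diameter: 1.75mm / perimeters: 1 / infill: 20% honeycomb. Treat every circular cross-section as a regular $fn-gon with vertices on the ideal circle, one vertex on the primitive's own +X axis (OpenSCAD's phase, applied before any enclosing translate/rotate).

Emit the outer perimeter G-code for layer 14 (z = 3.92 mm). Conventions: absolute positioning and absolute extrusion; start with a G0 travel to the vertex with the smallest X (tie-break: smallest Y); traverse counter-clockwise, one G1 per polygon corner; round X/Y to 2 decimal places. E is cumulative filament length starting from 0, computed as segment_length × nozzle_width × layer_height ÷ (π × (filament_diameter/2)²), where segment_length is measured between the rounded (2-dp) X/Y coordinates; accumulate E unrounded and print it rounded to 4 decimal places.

G0 X-7.39 Y-1.30 Z3.92
G1 X-4.30 Y-6.14 E0.5348
G1 X1.30 Y-7.39 E1.0691
G1 X6.14 Y-4.30 E1.6039
G1 X7.39 Y1.30 E2.1382
G1 X4.30 Y6.14 E2.6730
G1 X-1.30 Y7.39 E3.2074
G1 X-6.14 Y4.30 E3.7421
G1 X-7.39 Y-1.30 E4.2765

At z = 3.92 mm: the r=7.5 cylinder contributes a regular 8-gon of circumradius 7.5; (whole slice rotated 55° about Z — lengths, areas and connectivity unchanged). The outline is a single polygon with 8 vertices. Extrusion per mm of travel: 0.8 × 0.28 / (π × 0.875²) = 0.093128. Accumulating E over each segment gives final E = 4.2765.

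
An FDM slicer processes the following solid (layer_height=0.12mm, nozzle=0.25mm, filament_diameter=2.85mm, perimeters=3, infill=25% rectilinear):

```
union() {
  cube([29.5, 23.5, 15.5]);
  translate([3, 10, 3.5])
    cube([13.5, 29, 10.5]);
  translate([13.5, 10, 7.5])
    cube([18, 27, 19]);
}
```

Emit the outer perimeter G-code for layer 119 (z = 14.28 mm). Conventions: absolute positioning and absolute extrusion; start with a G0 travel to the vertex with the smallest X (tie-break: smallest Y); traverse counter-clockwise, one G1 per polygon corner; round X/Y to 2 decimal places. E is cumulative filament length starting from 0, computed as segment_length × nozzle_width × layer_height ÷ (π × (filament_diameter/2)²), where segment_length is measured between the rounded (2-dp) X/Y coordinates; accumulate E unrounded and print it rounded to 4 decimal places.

At z = 14.28 mm: the cube (footprint 29.5×23.5) is included at this height; the cube at (3, 10) is absent (z outside [3.5, 14]); the cube at (13.5, 10) is present — its section is the full 18×27 rectangle; Combining (union): the regions partially overlap (shared area 216.00 mm²), so overlapping operands fuse into one piece — 1 connected region. The outline is a single polygon with 8 vertices. Extrusion per mm of travel: 0.25 × 0.12 / (π × 1.425²) = 0.004703. Accumulating E over each segment gives final E = 0.6443.

G0 X0.00 Y0.00 Z14.28
G1 X29.50 Y0.00 E0.1387
G1 X29.50 Y10.00 E0.1858
G1 X31.50 Y10.00 E0.1952
G1 X31.50 Y37.00 E0.3221
G1 X13.50 Y37.00 E0.4068
G1 X13.50 Y23.50 E0.4703
G1 X0.00 Y23.50 E0.5337
G1 X0.00 Y0.00 E0.6443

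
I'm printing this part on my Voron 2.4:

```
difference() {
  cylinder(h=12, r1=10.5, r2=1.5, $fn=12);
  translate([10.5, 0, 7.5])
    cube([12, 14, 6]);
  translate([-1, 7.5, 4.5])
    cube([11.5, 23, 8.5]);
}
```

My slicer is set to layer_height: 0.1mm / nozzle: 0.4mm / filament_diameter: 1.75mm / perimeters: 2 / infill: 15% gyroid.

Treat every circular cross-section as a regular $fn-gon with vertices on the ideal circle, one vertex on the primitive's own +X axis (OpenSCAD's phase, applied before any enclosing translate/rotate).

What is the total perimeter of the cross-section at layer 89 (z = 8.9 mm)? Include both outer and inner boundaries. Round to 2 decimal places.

23.76 mm

At z = 8.9 mm: the cone: at t=0.742 of its height the radius interpolates to r₁+(r₂−r₁)t = 3.825, giving a regular 12-gon of that circumradius (perimeter = 2·12·3.825·sin(180°/12) = 23.76 mm); the cube at (10.5, 0) (footprint 12×14) is included at this height (perimeter 52.00 mm); the cube at (-1, 7.5) is present — its section is the full 11.5×23 rectangle (perimeter 69.00 mm); After the difference (first − rest): starting from the cone, the 12×14 cube at (10.5, 0) misses the remaining region (no effect); the 11.5×23 cube at (-1, 7.5) misses the remaining region (no effect) — boundary = 23.76 mm. Overall, the cross-section is a single solid region. Total boundary length (outer) = 23.76 mm.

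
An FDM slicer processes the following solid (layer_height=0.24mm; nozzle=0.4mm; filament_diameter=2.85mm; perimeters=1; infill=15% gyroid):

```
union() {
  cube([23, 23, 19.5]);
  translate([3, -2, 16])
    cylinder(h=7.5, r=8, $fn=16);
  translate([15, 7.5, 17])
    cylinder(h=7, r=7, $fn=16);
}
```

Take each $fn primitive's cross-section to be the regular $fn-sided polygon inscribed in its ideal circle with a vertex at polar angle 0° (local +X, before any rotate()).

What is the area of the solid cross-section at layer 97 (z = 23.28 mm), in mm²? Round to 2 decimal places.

345.95 mm²

At z = 23.28 mm: the cube is not intersected at this z (z outside [0, 19.5]); the cylinder at (3, -2): section is a regular 16-gon, circumradius r=8 (area = (16/2)·8.000²·sin(360°/16) = 195.93 mm²); the r=7 cylinder at (15, 7.5) contributes a regular 16-gon of circumradius 7 (area = (16/2)·7.000²·sin(360°/16) = 150.01 mm²); Combining (union): the 2 present regions are separate (no shared area or edge), so areas and boundary lengths simply add and each stays a separate island — area = 345.95 mm². Overall, the cross-section has 2 separate islands. Net area = 345.95 mm².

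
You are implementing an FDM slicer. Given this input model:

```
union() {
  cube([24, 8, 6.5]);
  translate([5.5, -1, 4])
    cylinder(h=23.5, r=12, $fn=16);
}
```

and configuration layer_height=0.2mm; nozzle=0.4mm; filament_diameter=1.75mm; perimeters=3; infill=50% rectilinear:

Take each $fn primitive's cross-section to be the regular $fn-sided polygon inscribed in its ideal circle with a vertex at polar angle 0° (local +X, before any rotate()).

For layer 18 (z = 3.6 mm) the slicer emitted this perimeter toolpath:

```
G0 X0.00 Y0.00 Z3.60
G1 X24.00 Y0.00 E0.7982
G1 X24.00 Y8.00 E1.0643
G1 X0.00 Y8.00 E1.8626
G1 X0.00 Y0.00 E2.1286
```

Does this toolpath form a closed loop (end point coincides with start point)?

yes

Start point (G0): (0.00, 0.00). End point (last G1): the path returns to the start — closed.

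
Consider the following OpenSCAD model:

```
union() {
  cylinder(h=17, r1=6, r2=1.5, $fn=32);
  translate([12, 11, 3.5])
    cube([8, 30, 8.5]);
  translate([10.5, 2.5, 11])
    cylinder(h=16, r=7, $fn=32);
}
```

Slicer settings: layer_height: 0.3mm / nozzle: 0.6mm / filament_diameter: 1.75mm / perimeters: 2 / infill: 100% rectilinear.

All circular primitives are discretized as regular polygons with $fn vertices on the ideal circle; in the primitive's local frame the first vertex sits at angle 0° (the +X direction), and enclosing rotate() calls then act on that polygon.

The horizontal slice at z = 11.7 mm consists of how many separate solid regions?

At z = 11.7 mm: the cone (r1=6→r2=1.5) has section circumradius 2.903 here — a regular 32-gon; the cube at (12, 11) (footprint 8×30) is included at this height; the cylinder at (10.5, 2.5): section is a regular 32-gon, circumradius r=7; Taking the union: the 3 present regions are separate (no shared area or edge), so areas and boundary lengths simply add and each stays a separate island — 3 connected regions. The result has 3 disconnected regions.

3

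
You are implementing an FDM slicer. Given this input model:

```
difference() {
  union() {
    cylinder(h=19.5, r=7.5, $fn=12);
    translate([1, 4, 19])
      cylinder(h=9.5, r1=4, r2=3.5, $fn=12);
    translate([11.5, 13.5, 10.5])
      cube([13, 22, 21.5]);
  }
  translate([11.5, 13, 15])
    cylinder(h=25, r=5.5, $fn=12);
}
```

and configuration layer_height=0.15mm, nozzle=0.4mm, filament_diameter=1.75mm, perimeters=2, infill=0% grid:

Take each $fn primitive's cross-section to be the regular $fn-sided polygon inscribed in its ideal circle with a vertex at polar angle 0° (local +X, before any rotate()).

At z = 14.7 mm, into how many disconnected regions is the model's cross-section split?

2

At z = 14.7 mm: the cylinder: section is a regular 12-gon, circumradius r=7.5; the cone at (1, 4) is not intersected at this z (z outside [19, 28.5]); the cube at (11.5, 13.5) is present — its section is the full 13×22 rectangle; Combining (union): the 2 present regions are separate (no shared area or edge), so areas and boundary lengths simply add and each stays a separate island — 2 connected regions; the cylinder at (11.5, 13) does not reach this height (z outside [15, 40]); After the difference (first − rest): none of the subtracted shapes is present at this height, so that combined region is unchanged — 2 connected regions. The result has 2 disconnected regions.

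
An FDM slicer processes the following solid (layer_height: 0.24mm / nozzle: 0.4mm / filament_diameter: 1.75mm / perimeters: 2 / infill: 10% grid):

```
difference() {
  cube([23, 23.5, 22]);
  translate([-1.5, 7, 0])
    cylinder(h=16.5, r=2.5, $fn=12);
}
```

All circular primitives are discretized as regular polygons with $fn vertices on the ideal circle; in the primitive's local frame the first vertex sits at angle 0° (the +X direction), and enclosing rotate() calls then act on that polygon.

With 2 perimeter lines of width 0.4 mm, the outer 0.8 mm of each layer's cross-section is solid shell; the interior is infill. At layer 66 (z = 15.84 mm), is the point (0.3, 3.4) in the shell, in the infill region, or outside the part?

shell

At z = 15.84 mm: the 23×23.5 cube contributes its full rectangle; the cylinder at (-1.5, 7): section is a regular 12-gon, circumradius r=2.5; Taking the first minus the rest: starting from the 23×23.5 cube, the r=2.5 cylinder at (-1.5, 7) partially overlaps it — only the 2.52 mm² overlap (of its 18.75 mm²) is removed, clipping the outline — 1 connected region. Overall, the cross-section is a single solid region. The nearest boundary edge runs (0.00, 0.00)→(0.00, 5.08); distance from the point to it = 0.30 mm. The point is inside the cross-section, 0.30 mm from the nearest boundary — within the 0.8 mm shell band (2 × 0.4).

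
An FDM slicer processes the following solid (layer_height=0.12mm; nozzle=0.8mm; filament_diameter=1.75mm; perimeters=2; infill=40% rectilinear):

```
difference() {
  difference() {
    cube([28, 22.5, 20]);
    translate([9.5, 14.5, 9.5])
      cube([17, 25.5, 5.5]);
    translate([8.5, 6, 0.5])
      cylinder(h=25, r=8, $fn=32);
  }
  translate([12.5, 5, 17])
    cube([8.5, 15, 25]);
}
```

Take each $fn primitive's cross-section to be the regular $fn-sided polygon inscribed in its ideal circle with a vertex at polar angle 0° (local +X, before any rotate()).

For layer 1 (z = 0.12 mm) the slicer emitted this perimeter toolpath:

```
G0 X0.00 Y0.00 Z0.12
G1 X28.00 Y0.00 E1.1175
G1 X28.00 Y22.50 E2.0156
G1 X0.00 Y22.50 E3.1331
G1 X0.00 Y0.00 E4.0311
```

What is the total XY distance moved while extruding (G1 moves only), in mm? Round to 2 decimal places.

101.00 mm

Sum the Euclidean lengths of each G1 segment: total = 101.00 mm.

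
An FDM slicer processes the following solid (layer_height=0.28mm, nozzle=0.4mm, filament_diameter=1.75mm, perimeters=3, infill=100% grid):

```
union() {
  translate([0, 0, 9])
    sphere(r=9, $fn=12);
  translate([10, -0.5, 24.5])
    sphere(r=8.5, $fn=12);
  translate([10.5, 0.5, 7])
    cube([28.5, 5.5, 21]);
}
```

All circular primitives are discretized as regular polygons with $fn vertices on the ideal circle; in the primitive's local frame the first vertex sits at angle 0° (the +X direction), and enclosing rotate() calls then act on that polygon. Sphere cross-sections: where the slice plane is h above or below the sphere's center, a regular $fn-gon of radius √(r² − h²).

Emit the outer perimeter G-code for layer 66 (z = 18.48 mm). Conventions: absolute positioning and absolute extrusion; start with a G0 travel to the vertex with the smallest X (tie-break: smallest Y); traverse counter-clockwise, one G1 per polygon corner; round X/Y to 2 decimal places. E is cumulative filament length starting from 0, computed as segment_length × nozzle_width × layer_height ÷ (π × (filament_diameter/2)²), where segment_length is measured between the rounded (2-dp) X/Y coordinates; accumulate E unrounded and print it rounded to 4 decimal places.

G0 X4.00 Y-0.50 Z18.48
G1 X4.80 Y-3.50 E0.1446
G1 X7.00 Y-5.70 E0.2894
G1 X10.00 Y-6.50 E0.4340
G1 X13.00 Y-5.70 E0.5786
G1 X15.20 Y-3.50 E0.7235
G1 X16.00 Y-0.50 E0.8680
G1 X15.73 Y0.50 E0.9163
G1 X39.00 Y0.50 E1.9998
G1 X39.00 Y6.00 E2.2559
G1 X10.50 Y6.00 E3.5830
G1 X10.50 Y5.37 E3.6123
G1 X10.00 Y5.50 E3.6364
G1 X7.00 Y4.70 E3.7810
G1 X4.80 Y2.50 E3.9258
G1 X4.00 Y-0.50 E4.0704

At z = 18.48 mm: the sphere is absent (|z−center|=9.480 > r=9); the sphere at (10, -0.5): section is a regular 12-gon, circumradius = √(r²−h²) = √(8.5²−6.02²) = 6.001; the cube at (10.5, 0.5) (footprint 28.5×5.5) is included at this height; Merging all regions: the regions partially overlap (shared area 18.67 mm²), so overlapping operands fuse into one piece — 1 connected region. The outline is a single polygon with 15 vertices. Extrusion per mm of travel: 0.4 × 0.28 / (π × 0.875²) = 0.046564. Accumulating E over each segment gives final E = 4.0704.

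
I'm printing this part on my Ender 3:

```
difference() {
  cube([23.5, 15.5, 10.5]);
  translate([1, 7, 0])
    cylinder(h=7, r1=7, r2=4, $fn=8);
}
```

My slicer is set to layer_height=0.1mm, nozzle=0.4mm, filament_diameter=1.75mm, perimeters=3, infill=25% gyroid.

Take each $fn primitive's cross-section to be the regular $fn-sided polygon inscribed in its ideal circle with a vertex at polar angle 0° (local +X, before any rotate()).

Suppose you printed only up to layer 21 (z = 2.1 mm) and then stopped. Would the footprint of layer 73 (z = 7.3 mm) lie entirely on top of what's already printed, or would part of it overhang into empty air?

Compare the two slices. At z = 2.1: the cube (footprint 23.5×15.5) is included at this height (area 364.25 mm²); the cone at (1, 7) contributes a regular 8-gon of circumradius 6.100 (interpolated between r1=7 and r2=4 at t=0.300) (area = (8/2)·6.100²·sin(360°/8) = 105.25 mm²); Subtracting the remaining from the first: starting from the 23.5×15.5 cube (364.25 mm²), the cone at (1, 7) partially overlaps it — only the 64.41 mm² overlap (of its 105.25 mm²) is removed, clipping the outline — area = 299.84 mm². At z = 7.3: the 23.5×15.5 cube contributes its full rectangle (area 364.25 mm²); the cone at (1, 7) is not intersected at this z (z outside [0, 7]); Taking the first minus the rest: none of the subtracted shapes is present at this height, so the 23.5×15.5 cube is unchanged — area = 364.25 mm². Checking containment: at z = 7.3 the cross-section extends beyond the z = 2.1 cross-section by about 64.41 mm².

part overhangs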